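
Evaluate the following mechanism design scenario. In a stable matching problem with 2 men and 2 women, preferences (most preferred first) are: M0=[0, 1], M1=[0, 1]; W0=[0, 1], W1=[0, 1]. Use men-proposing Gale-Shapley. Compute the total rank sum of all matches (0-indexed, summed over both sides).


Step 1: Run Gale-Shapley (men propose, women hold best offer):
  M0 proposes to W0; she accepts
  M1 proposes to W0; rejected
  M1 proposes to W1; she accepts
Step 2: Final matching: W0-M0, W1-M1
Step 3: 0-indexed ranks (man's rank of his match, then woman's): 0 + 0 + 1 + 1
Step 4: Total rank sum = 2

2


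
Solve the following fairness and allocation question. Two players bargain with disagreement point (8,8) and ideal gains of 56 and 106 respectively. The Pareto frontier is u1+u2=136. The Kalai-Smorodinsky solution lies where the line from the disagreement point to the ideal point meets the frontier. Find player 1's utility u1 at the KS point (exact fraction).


Step 1: At the KS point, (u1-d1)/r1 = (u2-d2)/r2 = t and u1+u2 = 136
Step 2: u1 = d1 + r1*t and u2 = d2 + r2*t, so (d1 + r1*t) + (d2 + r2*t) = 136
Step 3: t = (136 - 8 - 8)/(56 + 106) = 120/162 = 20/27
Step 4: u1 = d1 + r1*t = 8 + 56 * 20/27 = 1336/27
Step 5: (Check: u2 = d2 + r2*t = 2336/27; u1+u2 = 1336/27 + 2336/27 = 136, on the frontier.)

1336/27


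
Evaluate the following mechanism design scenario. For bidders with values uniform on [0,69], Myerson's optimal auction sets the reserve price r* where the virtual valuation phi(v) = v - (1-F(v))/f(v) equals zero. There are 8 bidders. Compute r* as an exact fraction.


Step 1: For U[0,69], F(v) = v/69 and f(v) = 1/69
Step 2: phi(v) = v - (1 - v/69)/(1/69) = v - (69 - v) = 2v - 69
Step 3: Set phi(r*) = 0: 2r* - 69 = 0
Step 4: r* = 69/2 (the number of bidders n = 8 does not enter)

69/2


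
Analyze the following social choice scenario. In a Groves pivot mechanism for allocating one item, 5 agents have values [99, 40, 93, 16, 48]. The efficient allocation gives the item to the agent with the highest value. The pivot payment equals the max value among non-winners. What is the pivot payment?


Step 1: The efficient winner is agent 0 with value 99
Step 2: Other agents' values: [40, 93, 16, 48]
Step 3: Pivot payment = max(others) = 93
Step 4: The winner pays 93

93


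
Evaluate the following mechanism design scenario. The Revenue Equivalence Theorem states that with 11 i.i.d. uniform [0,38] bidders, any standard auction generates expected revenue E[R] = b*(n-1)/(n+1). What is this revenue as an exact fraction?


Step 1: By Revenue Equivalence, expected revenue = b*(n-1)/(n+1)
Step 2: Substituting n = 11, b = 38
Step 3: Revenue = 38*(11-1)/(11+1) = 38*10/12
Step 4: Revenue = 380/12 = 95/3

95/3


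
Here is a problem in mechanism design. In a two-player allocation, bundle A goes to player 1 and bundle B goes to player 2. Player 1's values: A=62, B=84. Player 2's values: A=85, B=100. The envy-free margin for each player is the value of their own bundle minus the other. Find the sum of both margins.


Step 1: Player 1's margin = v1(A) - v1(B) = 62 - 84 = -22
Step 2: Player 2's margin = v2(B) - v2(A) = 100 - 85 = 15
Step 3: Total margin = -22 + 15 = -7

-7


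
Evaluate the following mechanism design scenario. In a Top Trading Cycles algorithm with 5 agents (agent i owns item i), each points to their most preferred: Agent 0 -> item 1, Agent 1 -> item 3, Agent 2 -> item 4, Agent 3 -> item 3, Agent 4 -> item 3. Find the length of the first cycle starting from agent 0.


Step 1: Trace the pointer graph from agent 0: 0 -> 1 -> 3 -> 3
Step 2: A cycle is detected when we revisit agent 3
Step 3: The cycle is: 3 -> 3
Step 4: Cycle length = 1

1


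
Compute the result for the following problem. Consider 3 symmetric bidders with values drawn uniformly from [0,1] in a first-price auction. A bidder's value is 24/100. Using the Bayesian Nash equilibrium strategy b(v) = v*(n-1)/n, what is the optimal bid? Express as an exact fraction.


Step 1: The symmetric BNE bidding function is b(v) = v * (n-1) / n
Step 2: Substitute v = 6/25 and n = 3
Step 3: b = 6/25 * 2/3
Step 4: b = 4/25

4/25


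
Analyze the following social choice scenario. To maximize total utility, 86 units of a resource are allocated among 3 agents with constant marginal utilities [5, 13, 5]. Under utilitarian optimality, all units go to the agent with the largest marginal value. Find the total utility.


Step 1: The marginal utilities are [5, 13, 5]
Step 2: The highest marginal utility is 13
Step 3: All 86 units go to that agent
Step 4: Total utility = 13 * 86 = 1118

1118


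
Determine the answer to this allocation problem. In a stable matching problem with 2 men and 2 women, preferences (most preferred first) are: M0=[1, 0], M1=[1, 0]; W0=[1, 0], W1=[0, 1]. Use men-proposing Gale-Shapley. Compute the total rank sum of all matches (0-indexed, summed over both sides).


Step 1: Run Gale-Shapley (men propose, women hold best offer):
  M0 proposes to W1; she accepts
  M1 proposes to W1; rejected
  M1 proposes to W0; she accepts
Step 2: Final matching: W0-M1, W1-M0
Step 3: 0-indexed ranks (man's rank of his match, then woman's): 1 + 0 + 0 + 0
Step 4: Total rank sum = 1

1


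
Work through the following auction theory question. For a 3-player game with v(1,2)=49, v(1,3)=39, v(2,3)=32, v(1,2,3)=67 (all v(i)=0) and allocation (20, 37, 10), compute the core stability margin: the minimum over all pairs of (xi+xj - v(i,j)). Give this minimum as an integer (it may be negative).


Step 1: Slack for coalition (1,2): x1+x2 - v12 = 57 - 49 = 8
Step 2: Slack for coalition (1,3): x1+x3 - v13 = 30 - 39 = -9
Step 3: Slack for coalition (2,3): x2+x3 - v23 = 47 - 32 = 15
Step 4: Minimum slack = min(8, -9, 15) = -9, attained by (1,3); coalition (1,3) can block (slack < 0), so the allocation is not in the core

-9


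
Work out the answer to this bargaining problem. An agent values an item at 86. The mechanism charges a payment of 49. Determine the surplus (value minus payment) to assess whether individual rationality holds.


Step 1: Surplus = value - payment = 86 - 49 = 37
Step 2: IR is satisfied (surplus >= 0)

37


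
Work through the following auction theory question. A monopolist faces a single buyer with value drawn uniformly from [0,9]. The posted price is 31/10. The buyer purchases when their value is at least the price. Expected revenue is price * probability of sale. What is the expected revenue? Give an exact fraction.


Step 1: Posted price r = 31/10, value support [0,9]
Step 2: P(v >= r) = (9 - 31/10)/9 = 59/90
Step 3: Expected revenue = r * P(v >= r) = 31/10 * 59/90
Step 4: Revenue = 1829/900

1829/900


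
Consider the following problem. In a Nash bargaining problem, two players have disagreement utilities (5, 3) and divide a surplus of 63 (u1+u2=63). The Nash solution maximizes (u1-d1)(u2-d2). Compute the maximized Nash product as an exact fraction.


Step 1: The Nash solution splits surplus symmetrically above the disagreement point
Step 2: u1 = (total + d1 - d2)/2 = (63 + 5 - 3)/2 = 65/2
Step 3: u2 = (total - d1 + d2)/2 = (63 - 5 + 3)/2 = 61/2
Step 4: Nash product = (65/2 - 5) * (61/2 - 3)
Step 5: = 55/2 * 55/2 = 3025/4

3025/4


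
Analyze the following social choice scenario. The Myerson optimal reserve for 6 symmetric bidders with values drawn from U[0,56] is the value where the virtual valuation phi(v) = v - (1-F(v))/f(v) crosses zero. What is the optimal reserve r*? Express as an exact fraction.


Step 1: For U[0,56], F(v) = v/56 and f(v) = 1/56
Step 2: phi(v) = v - (1 - v/56)/(1/56) = v - (56 - v) = 2v - 56
Step 3: Set phi(r*) = 0: 2r* - 56 = 0
Step 4: r* = 56/2 = 28 (the number of bidders n = 6 does not enter)

28


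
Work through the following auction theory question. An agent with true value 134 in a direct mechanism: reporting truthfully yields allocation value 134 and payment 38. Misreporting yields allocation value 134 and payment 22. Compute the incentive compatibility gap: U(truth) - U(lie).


Step 1: U(truth) = value - payment = 134 - 38 = 96
Step 2: U(lie) = allocation - payment = 134 - 22 = 112
Step 3: IC gap = 96 - 112 = -16

-16


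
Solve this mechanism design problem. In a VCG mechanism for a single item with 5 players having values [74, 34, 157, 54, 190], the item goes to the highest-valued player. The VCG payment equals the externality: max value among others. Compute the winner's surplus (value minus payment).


Step 1: The winner is the agent with the highest value: agent 4 with value 190
Step 2: Values of other agents: [74, 34, 157, 54]
Step 3: VCG payment = max of others' values = 157
Step 4: Surplus = 190 - 157 = 33

33


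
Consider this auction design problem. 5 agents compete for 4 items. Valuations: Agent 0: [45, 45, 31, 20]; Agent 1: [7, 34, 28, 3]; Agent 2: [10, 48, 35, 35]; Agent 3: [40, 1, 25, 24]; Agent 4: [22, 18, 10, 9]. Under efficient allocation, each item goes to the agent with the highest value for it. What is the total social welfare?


Step 1: For each item, find the maximum value among all agents.
Step 2: Item 0 -> Agent 0 (value 45)
Step 3: Item 1 -> Agent 2 (value 48)
Step 4: Item 2 -> Agent 2 (value 35)
Step 5: Item 3 -> Agent 2 (value 35)
Step 6: Total welfare = 45 + 48 + 35 + 35 = 163

163


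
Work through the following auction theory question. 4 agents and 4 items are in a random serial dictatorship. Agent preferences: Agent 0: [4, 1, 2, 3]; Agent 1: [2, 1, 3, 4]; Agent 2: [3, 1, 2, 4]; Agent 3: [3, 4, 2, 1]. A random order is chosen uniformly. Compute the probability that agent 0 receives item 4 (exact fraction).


Step 1: Agent 0 wants item 4
Step 2: There are 24 possible orderings of agents
Step 3: In 20 orderings, agent 0 gets item 4
Step 4: Probability = 20/24 = 5/6

5/6


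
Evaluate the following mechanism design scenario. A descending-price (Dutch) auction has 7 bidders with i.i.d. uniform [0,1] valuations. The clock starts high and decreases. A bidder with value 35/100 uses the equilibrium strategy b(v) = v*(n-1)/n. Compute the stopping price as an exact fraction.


Step 1: Dutch auctions are strategically equivalent to first-price auctions
Step 2: The equilibrium bid is b(v) = v*(n-1)/n
Step 3: b = 7/20 * 6/7
Step 4: b = 3/10

3/10


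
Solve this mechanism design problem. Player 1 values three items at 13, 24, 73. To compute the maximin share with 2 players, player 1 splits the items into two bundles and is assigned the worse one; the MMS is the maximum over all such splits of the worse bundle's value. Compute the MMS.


Step 1: Item values = 13, 24, 73
Step 2: Enumerate all 2-bundle partitions and take the smaller bundle:
  Partition 1: {13} vs {24,73} -> bundles 13, 97; min = 13
  Partition 2: {24} vs {13,73} -> bundles 24, 86; min = 24
  Partition 3: {73} vs {13,24} -> bundles 73, 37; min = 37
Step 3: MMS = max(13, 24, 37) = 37

37


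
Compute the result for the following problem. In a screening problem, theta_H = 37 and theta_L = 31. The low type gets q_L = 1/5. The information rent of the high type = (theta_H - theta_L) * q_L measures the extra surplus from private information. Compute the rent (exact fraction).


Step 1: theta_H - theta_L = 37 - 31 = 6
Step 2: Information rent = (theta_H - theta_L) * q_L
Step 3: = 6 * 1/5
Step 4: = 6/5

6/5


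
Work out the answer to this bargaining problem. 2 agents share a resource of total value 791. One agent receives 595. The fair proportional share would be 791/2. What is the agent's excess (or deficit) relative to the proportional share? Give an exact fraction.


Step 1: Proportional share = 791/2
Step 2: Agent's actual allocation = 595
Step 3: Excess = 595 - 791/2 = 399/2

399/2


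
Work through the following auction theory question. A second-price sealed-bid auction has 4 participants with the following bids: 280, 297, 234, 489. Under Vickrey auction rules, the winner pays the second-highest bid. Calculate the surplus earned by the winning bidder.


Step 1: Sort bids in descending order: 489, 297, 280, 234
Step 2: The winning bid is the highest: 489
Step 3: The payment equals the second-highest bid: 297
Step 4: Surplus = winner's bid - payment = 489 - 297 = 192

192


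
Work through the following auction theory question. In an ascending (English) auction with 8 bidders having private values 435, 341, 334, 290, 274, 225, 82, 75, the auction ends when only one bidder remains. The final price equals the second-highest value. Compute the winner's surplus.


Step 1: Identify the highest value: 435
Step 2: Identify the second-highest value: 341
Step 3: The final price = second-highest value = 341
Step 4: Surplus = 435 - 341 = 94

94


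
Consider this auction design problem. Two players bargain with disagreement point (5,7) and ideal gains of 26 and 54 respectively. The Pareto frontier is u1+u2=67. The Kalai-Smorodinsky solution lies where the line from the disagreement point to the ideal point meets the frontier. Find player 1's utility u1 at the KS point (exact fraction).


Step 1: At the KS point, (u1-d1)/r1 = (u2-d2)/r2 = t and u1+u2 = 67
Step 2: u1 = d1 + r1*t and u2 = d2 + r2*t, so (d1 + r1*t) + (d2 + r2*t) = 67
Step 3: t = (67 - 5 - 7)/(26 + 54) = 55/80 = 11/16
Step 4: u1 = d1 + r1*t = 5 + 26 * 11/16 = 183/8
Step 5: (Check: u2 = d2 + r2*t = 353/8; u1+u2 = 183/8 + 353/8 = 67, on the frontier.)

183/8


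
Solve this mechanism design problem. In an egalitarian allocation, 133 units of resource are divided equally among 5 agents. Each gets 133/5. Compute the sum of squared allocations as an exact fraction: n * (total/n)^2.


Step 1: Each agent's share = 133/5
Step 2: Square of each share = (133/5)^2 = 17689/25
Step 3: Sum of squares = 5 * 17689/25 = 17689/5

17689/5


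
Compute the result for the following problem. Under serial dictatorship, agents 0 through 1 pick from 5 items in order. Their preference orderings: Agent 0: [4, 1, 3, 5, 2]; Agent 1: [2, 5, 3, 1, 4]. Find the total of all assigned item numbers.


Step 1: Agent 0 picks item 4
Step 2: Agent 1 picks item 2
Step 3: Sum = 4 + 2 = 6

6


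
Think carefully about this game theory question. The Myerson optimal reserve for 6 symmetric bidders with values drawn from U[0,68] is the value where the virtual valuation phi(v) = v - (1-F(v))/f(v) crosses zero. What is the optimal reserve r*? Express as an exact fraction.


Step 1: For U[0,68], F(v) = v/68 and f(v) = 1/68
Step 2: phi(v) = v - (1 - v/68)/(1/68) = v - (68 - v) = 2v - 68
Step 3: Set phi(r*) = 0: 2r* - 68 = 0
Step 4: r* = 68/2 = 34 (the number of bidders n = 6 does not enter)

34


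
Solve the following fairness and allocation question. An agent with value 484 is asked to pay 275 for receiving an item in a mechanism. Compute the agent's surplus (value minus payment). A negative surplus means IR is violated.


Step 1: Surplus = value - payment = 484 - 275 = 209
Step 2: IR is satisfied (surplus >= 0)

209


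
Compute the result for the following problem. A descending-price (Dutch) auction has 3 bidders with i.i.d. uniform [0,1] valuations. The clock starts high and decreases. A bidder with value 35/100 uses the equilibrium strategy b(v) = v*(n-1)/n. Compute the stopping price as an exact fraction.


Step 1: Dutch auctions are strategically equivalent to first-price auctions
Step 2: The equilibrium bid is b(v) = v*(n-1)/n
Step 3: b = 7/20 * 2/3
Step 4: b = 7/30

7/30


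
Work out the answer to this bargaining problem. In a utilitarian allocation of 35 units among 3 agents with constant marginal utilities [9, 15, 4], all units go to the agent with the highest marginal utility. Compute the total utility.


Step 1: The marginal utilities are [9, 15, 4]
Step 2: The highest marginal utility is 15
Step 3: All 35 units go to that agent
Step 4: Total utility = 15 * 35 = 525

525


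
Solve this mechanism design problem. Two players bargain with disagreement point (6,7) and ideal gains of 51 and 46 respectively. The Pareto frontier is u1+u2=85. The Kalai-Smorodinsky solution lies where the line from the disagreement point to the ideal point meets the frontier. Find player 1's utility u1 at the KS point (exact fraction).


Step 1: At the KS point, (u1-d1)/r1 = (u2-d2)/r2 = t and u1+u2 = 85
Step 2: u1 = d1 + r1*t and u2 = d2 + r2*t, so (d1 + r1*t) + (d2 + r2*t) = 85
Step 3: t = (85 - 6 - 7)/(51 + 46) = 72/97
Step 4: u1 = d1 + r1*t = 6 + 51 * 72/97 = 4254/97
Step 5: (Check: u2 = d2 + r2*t = 3991/97; u1+u2 = 4254/97 + 3991/97 = 85, on the frontier.)

4254/97


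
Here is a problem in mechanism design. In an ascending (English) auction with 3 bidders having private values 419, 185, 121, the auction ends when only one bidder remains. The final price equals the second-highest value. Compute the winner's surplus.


Step 1: Identify the highest value: 419
Step 2: Identify the second-highest value: 185
Step 3: The final price = second-highest value = 185
Step 4: Surplus = 419 - 185 = 234

234


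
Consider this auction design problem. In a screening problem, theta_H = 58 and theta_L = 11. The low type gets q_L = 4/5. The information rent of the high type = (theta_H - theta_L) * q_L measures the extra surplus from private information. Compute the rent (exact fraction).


Step 1: theta_H - theta_L = 58 - 11 = 47
Step 2: Information rent = (theta_H - theta_L) * q_L
Step 3: = 47 * 4/5
Step 4: = 188/5

188/5


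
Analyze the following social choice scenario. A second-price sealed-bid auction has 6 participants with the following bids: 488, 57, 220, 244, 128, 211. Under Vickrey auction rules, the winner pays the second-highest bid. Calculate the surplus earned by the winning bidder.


Step 1: Sort bids in descending order: 488, 244, 220, 211, 128, 57
Step 2: The winning bid is the highest: 488
Step 3: The payment equals the second-highest bid: 244
Step 4: Surplus = winner's bid - payment = 488 - 244 = 244

244


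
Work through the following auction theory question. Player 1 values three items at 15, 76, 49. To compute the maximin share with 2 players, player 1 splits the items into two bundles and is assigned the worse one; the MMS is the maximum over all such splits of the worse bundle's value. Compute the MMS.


Step 1: Item values = 15, 76, 49
Step 2: Enumerate all 2-bundle partitions and take the smaller bundle:
  Partition 1: {15} vs {76,49} -> bundles 15, 125; min = 15
  Partition 2: {76} vs {15,49} -> bundles 76, 64; min = 64
  Partition 3: {49} vs {15,76} -> bundles 49, 91; min = 49
Step 3: MMS = max(15, 64, 49) = 64

64


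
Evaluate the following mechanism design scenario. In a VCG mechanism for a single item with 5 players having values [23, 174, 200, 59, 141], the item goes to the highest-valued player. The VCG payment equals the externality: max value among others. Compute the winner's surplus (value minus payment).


Step 1: The winner is the agent with the highest value: agent 2 with value 200
Step 2: Values of other agents: [23, 174, 59, 141]
Step 3: VCG payment = max of others' values = 174
Step 4: Surplus = 200 - 174 = 26

26


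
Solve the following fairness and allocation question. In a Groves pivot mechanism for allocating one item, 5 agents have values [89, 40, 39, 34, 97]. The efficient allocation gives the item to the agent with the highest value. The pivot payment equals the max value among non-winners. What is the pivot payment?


Step 1: The efficient winner is agent 4 with value 97
Step 2: Other agents' values: [89, 40, 39, 34]
Step 3: Pivot payment = max(others) = 89
Step 4: The winner pays 89

89


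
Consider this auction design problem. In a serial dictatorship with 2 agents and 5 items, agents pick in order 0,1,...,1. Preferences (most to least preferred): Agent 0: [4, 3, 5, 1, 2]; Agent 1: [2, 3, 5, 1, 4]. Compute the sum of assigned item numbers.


Step 1: Agent 0 picks item 4
Step 2: Agent 1 picks item 2
Step 3: Sum = 4 + 2 = 6

6


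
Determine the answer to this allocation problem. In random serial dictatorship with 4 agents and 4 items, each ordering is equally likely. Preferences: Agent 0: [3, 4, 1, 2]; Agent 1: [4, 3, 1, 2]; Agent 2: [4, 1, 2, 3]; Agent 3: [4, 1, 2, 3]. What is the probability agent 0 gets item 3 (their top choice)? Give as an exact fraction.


Step 1: Agent 0 wants item 3
Step 2: There are 24 possible orderings of agents
Step 3: In 18 orderings, agent 0 gets item 3
Step 4: Probability = 18/24 = 3/4

3/4


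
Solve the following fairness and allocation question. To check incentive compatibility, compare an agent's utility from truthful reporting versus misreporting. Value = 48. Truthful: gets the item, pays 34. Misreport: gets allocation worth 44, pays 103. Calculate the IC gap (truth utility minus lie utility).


Step 1: U(truth) = value - payment = 48 - 34 = 14
Step 2: U(lie) = allocation - payment = 44 - 103 = -59
Step 3: IC gap = 14 - (-59) = 73

73


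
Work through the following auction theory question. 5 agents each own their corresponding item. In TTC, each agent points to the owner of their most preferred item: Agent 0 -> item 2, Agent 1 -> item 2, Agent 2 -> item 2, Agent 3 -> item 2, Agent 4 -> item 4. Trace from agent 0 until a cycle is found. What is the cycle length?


Step 1: Trace the pointer graph from agent 0: 0 -> 2 -> 2
Step 2: A cycle is detected when we revisit agent 2
Step 3: The cycle is: 2 -> 2
Step 4: Cycle length = 1

1


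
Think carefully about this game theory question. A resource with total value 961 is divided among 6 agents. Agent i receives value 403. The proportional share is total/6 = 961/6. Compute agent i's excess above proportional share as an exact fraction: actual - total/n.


Step 1: Proportional share = 961/6
Step 2: Agent's actual allocation = 403
Step 3: Excess = 403 - 961/6 = 1457/6

1457/6


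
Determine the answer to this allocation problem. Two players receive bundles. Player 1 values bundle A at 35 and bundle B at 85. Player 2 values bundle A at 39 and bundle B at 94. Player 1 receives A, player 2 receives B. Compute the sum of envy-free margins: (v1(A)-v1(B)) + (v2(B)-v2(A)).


Step 1: Player 1's margin = v1(A) - v1(B) = 35 - 85 = -50
Step 2: Player 2's margin = v2(B) - v2(A) = 94 - 39 = 55
Step 3: Total margin = -50 + 55 = 5

5


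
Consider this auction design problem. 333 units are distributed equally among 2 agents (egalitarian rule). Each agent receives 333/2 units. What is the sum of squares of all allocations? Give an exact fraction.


Step 1: Each agent's share = 333/2
Step 2: Square of each share = (333/2)^2 = 110889/4
Step 3: Sum of squares = 2 * 110889/4 = 110889/2

110889/2


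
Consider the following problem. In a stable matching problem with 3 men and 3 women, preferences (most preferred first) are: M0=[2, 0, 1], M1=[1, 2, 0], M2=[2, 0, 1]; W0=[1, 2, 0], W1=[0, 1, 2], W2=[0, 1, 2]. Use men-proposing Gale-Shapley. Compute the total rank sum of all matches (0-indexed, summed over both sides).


Step 1: Run Gale-Shapley (men propose, women hold best offer):
  M0 proposes to W2; she accepts
  M1 proposes to W1; she accepts
  M2 proposes to W2; rejected
  M2 proposes to W0; she accepts
Step 2: Final matching: W0-M2, W1-M1, W2-M0
Step 3: 0-indexed ranks (man's rank of his match, then woman's): 1 + 1 + 0 + 1 + 0 + 0
Step 4: Total rank sum = 3

3


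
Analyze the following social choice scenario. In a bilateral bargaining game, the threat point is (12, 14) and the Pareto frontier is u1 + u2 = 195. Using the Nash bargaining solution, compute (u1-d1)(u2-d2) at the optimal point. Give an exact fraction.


Step 1: The Nash solution splits surplus symmetrically above the disagreement point
Step 2: u1 = (total + d1 - d2)/2 = (195 + 12 - 14)/2 = 193/2
Step 3: u2 = (total - d1 + d2)/2 = (195 - 12 + 14)/2 = 197/2
Step 4: Nash product = (193/2 - 12) * (197/2 - 14)
Step 5: = 169/2 * 169/2 = 28561/4

28561/4


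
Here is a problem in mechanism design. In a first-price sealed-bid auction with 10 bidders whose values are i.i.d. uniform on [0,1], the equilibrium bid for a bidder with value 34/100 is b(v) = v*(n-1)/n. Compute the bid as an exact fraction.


Step 1: The symmetric BNE bidding function is b(v) = v * (n-1) / n
Step 2: Substitute v = 17/50 and n = 10
Step 3: b = 17/50 * 9/10
Step 4: b = 153/500

153/500


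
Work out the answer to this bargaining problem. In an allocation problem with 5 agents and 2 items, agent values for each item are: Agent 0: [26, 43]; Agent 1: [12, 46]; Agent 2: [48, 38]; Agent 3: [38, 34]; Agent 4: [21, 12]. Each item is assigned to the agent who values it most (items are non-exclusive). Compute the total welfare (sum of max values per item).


Step 1: For each item, find the maximum value among all agents.
Step 2: Item 0 -> Agent 2 (value 48)
Step 3: Item 1 -> Agent 1 (value 46)
Step 4: Total welfare = 48 + 46 = 94

94


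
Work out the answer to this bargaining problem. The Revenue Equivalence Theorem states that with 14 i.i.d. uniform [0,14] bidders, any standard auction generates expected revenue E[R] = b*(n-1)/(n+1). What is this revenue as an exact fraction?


Step 1: By Revenue Equivalence, expected revenue = b*(n-1)/(n+1)
Step 2: Substituting n = 14, b = 14
Step 3: Revenue = 14*(14-1)/(14+1) = 14*13/15
Step 4: Revenue = 182/15

182/15


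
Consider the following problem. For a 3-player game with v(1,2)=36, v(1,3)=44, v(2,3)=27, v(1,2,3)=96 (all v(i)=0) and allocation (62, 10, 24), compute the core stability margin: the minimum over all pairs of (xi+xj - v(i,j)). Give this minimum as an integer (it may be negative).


Step 1: Slack for coalition (1,2): x1+x2 - v12 = 72 - 36 = 36
Step 2: Slack for coalition (1,3): x1+x3 - v13 = 86 - 44 = 42
Step 3: Slack for coalition (2,3): x2+x3 - v23 = 34 - 27 = 7
Step 4: Minimum slack = min(36, 42, 7) = 7, attained by (2,3); no pair can gain by deviating, so the allocation is in the core

7


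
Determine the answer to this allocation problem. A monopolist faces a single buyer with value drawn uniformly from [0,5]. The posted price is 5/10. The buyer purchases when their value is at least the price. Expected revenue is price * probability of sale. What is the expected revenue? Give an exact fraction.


Step 1: Posted price r = 1/2, value support [0,5]
Step 2: P(v >= r) = (5 - 1/2)/5 = 9/10
Step 3: Expected revenue = r * P(v >= r) = 1/2 * 9/10
Step 4: Revenue = 9/20

9/20


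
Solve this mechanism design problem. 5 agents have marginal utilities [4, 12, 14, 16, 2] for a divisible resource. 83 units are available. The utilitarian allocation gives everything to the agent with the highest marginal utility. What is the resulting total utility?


Step 1: The marginal utilities are [4, 12, 14, 16, 2]
Step 2: The highest marginal utility is 16
Step 3: All 83 units go to that agent
Step 4: Total utility = 16 * 83 = 1328

1328


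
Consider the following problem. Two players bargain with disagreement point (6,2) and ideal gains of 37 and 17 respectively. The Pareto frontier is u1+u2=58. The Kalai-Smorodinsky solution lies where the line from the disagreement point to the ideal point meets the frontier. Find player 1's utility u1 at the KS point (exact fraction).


Step 1: At the KS point, (u1-d1)/r1 = (u2-d2)/r2 = t and u1+u2 = 58
Step 2: u1 = d1 + r1*t and u2 = d2 + r2*t, so (d1 + r1*t) + (d2 + r2*t) = 58
Step 3: t = (58 - 6 - 2)/(37 + 17) = 50/54 = 25/27
Step 4: u1 = d1 + r1*t = 6 + 37 * 25/27 = 1087/27
Step 5: (Check: u2 = d2 + r2*t = 479/27; u1+u2 = 1087/27 + 479/27 = 58, on the frontier.)

1087/27


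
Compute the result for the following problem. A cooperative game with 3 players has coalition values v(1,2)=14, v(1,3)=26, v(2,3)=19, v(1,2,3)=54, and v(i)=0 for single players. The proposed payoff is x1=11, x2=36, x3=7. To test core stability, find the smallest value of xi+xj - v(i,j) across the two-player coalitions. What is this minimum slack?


Step 1: Slack for coalition (1,2): x1+x2 - v12 = 47 - 14 = 33
Step 2: Slack for coalition (1,3): x1+x3 - v13 = 18 - 26 = -8
Step 3: Slack for coalition (2,3): x2+x3 - v23 = 43 - 19 = 24
Step 4: Minimum slack = min(33, -8, 24) = -8, attained by (1,3); coalition (1,3) can block (slack < 0), so the allocation is not in the core

-8


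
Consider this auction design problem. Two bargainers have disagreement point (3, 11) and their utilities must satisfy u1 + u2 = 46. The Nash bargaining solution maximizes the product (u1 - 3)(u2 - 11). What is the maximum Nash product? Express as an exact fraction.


Step 1: The Nash solution splits surplus symmetrically above the disagreement point
Step 2: u1 = (total + d1 - d2)/2 = (46 + 3 - 11)/2 = 19
Step 3: u2 = (total - d1 + d2)/2 = (46 - 3 + 11)/2 = 27
Step 4: Nash product = (19 - 3) * (27 - 11)
Step 5: = 16 * 16 = 256

256


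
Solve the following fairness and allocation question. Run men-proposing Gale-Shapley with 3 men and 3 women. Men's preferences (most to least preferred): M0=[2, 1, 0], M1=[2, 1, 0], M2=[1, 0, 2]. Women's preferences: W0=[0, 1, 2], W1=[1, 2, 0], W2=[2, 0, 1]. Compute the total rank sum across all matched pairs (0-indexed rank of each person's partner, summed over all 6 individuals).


Step 1: Run Gale-Shapley (men propose, women hold best offer):
  M0 proposes to W2; she accepts
  M1 proposes to W2; rejected
  M1 proposes to W1; she accepts
  M2 proposes to W1; rejected
  M2 proposes to W0; she accepts
Step 2: Final matching: W0-M2, W1-M1, W2-M0
Step 3: 0-indexed ranks (man's rank of his match, then woman's): 1 + 2 + 1 + 0 + 0 + 1
Step 4: Total rank sum = 5

5


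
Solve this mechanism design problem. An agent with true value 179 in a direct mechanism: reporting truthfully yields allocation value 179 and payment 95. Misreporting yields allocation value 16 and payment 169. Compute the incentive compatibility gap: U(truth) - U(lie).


Step 1: U(truth) = value - payment = 179 - 95 = 84
Step 2: U(lie) = allocation - payment = 16 - 169 = -153
Step 3: IC gap = 84 - (-153) = 237

237


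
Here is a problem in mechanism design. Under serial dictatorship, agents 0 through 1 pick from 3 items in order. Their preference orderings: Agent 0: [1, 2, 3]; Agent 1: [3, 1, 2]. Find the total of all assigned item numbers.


Step 1: Agent 0 picks item 1
Step 2: Agent 1 picks item 3
Step 3: Sum = 1 + 3 = 4

4


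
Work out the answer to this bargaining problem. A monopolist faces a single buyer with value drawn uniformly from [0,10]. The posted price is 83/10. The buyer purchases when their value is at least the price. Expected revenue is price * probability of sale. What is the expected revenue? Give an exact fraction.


Step 1: Posted price r = 83/10, value support [0,10]
Step 2: P(v >= r) = (10 - 83/10)/10 = 17/100
Step 3: Expected revenue = r * P(v >= r) = 83/10 * 17/100
Step 4: Revenue = 1411/1000

1411/1000


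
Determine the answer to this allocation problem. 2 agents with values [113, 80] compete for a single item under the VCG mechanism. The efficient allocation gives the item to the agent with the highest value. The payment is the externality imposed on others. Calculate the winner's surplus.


Step 1: The winner is the agent with the highest value: agent 0 with value 113
Step 2: Values of other agents: [80]
Step 3: VCG payment = max of others' values = 80
Step 4: Surplus = 113 - 80 = 33

33


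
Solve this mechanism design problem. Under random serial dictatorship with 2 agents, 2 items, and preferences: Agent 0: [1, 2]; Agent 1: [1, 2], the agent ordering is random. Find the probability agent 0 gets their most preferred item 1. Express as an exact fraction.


Step 1: Agent 0 wants item 1
Step 2: There are 2 possible orderings of agents
Step 3: In 1 orderings, agent 0 gets item 1
Step 4: Probability = 1/2

1/2


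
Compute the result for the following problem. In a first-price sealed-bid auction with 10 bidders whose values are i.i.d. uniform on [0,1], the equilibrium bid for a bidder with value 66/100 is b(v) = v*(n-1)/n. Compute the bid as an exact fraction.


Step 1: The symmetric BNE bidding function is b(v) = v * (n-1) / n
Step 2: Substitute v = 33/50 and n = 10
Step 3: b = 33/50 * 9/10
Step 4: b = 297/500

297/500


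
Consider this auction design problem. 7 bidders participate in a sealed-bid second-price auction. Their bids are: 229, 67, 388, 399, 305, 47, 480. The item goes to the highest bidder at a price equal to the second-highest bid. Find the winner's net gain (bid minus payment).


Step 1: Sort bids in descending order: 480, 399, 388, 305, 229, 67, 47
Step 2: The winning bid is the highest: 480
Step 3: The payment equals the second-highest bid: 399
Step 4: Surplus = winner's bid - payment = 480 - 399 = 81

81


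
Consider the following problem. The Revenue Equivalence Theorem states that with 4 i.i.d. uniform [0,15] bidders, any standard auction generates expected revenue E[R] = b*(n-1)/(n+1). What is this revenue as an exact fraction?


Step 1: By Revenue Equivalence, expected revenue = b*(n-1)/(n+1)
Step 2: Substituting n = 4, b = 15
Step 3: Revenue = 15*(4-1)/(4+1) = 15*3/5
Step 4: Revenue = 45/5 = 9

9


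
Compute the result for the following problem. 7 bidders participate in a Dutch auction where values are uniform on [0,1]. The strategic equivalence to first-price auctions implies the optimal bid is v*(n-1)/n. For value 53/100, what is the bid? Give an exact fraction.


Step 1: Dutch auctions are strategically equivalent to first-price auctions
Step 2: The equilibrium bid is b(v) = v*(n-1)/n
Step 3: b = 53/100 * 6/7
Step 4: b = 159/350

159/350


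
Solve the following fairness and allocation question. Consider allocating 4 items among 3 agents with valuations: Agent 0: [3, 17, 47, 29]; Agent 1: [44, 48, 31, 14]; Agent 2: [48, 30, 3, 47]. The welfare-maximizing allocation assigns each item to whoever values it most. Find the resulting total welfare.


Step 1: For each item, find the maximum value among all agents.
Step 2: Item 0 -> Agent 2 (value 48)
Step 3: Item 1 -> Agent 1 (value 48)
Step 4: Item 2 -> Agent 0 (value 47)
Step 5: Item 3 -> Agent 2 (value 47)
Step 6: Total welfare = 48 + 48 + 47 + 47 = 190

190


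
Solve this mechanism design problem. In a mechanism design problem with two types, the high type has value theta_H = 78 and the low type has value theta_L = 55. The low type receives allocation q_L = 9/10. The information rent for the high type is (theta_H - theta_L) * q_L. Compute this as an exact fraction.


Step 1: theta_H - theta_L = 78 - 55 = 23
Step 2: Information rent = (theta_H - theta_L) * q_L
Step 3: = 23 * 9/10
Step 4: = 207/10

207/10


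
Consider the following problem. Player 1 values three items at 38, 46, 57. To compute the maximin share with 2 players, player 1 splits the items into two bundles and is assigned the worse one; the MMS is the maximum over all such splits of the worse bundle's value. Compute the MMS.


Step 1: Item values = 38, 46, 57
Step 2: Enumerate all 2-bundle partitions and take the smaller bundle:
  Partition 1: {38} vs {46,57} -> bundles 38, 103; min = 38
  Partition 2: {46} vs {38,57} -> bundles 46, 95; min = 46
  Partition 3: {57} vs {38,46} -> bundles 57, 84; min = 57
Step 3: MMS = max(38, 46, 57) = 57

57


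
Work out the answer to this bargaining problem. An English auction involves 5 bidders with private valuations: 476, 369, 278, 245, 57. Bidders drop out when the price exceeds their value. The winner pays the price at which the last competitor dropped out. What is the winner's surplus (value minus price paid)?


Step 1: Identify the highest value: 476
Step 2: Identify the second-highest value: 369
Step 3: The final price = second-highest value = 369
Step 4: Surplus = 476 - 369 = 107

107


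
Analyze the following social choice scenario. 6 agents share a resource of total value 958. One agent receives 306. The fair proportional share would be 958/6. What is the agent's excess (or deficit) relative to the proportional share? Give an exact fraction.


Step 1: Proportional share = 958/6 = 479/3
Step 2: Agent's actual allocation = 306
Step 3: Excess = 306 - 479/3 = 439/3

439/3


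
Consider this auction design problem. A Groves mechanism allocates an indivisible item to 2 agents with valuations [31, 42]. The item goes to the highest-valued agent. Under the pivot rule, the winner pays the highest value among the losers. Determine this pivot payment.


Step 1: The efficient winner is agent 1 with value 42
Step 2: Other agents' values: [31]
Step 3: Pivot payment = max(others) = 31
Step 4: The winner pays 31

31


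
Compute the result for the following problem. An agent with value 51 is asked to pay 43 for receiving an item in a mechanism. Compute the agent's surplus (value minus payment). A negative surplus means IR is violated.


Step 1: Surplus = value - payment = 51 - 43 = 8
Step 2: IR is satisfied (surplus >= 0)

8


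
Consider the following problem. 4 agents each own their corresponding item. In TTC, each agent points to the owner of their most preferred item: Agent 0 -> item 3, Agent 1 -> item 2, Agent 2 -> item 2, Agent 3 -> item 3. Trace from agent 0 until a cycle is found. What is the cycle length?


Step 1: Trace the pointer graph from agent 0: 0 -> 3 -> 3
Step 2: A cycle is detected when we revisit agent 3
Step 3: The cycle is: 3 -> 3
Step 4: Cycle length = 1

1


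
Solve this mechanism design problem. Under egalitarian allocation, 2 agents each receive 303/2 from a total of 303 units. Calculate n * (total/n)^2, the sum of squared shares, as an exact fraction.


Step 1: Each agent's share = 303/2
Step 2: Square of each share = (303/2)^2 = 91809/4
Step 3: Sum of squares = 2 * 91809/4 = 91809/2

91809/2


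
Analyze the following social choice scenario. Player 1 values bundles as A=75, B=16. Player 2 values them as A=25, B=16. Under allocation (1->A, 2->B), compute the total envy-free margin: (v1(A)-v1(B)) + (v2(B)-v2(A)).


Step 1: Player 1's margin = v1(A) - v1(B) = 75 - 16 = 59
Step 2: Player 2's margin = v2(B) - v2(A) = 16 - 25 = -9
Step 3: Total margin = 59 + -9 = 50

50


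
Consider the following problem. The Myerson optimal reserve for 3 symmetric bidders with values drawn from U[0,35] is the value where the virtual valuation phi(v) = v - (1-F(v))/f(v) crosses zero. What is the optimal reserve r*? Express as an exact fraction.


Step 1: For U[0,35], F(v) = v/35 and f(v) = 1/35
Step 2: phi(v) = v - (1 - v/35)/(1/35) = v - (35 - v) = 2v - 35
Step 3: Set phi(r*) = 0: 2r* - 35 = 0
Step 4: r* = 35/2 (the number of bidders n = 3 does not enter)

35/2


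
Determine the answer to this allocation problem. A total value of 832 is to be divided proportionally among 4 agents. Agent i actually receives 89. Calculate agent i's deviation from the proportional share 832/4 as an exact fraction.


Step 1: Proportional share = 832/4 = 208
Step 2: Agent's actual allocation = 89
Step 3: Excess = 89 - 208 = -119

-119


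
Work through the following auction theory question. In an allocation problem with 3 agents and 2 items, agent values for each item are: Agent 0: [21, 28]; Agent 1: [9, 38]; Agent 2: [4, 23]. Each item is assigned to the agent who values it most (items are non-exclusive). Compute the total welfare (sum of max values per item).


Step 1: For each item, find the maximum value among all agents.
Step 2: Item 0 -> Agent 0 (value 21)
Step 3: Item 1 -> Agent 1 (value 38)
Step 4: Total welfare = 21 + 38 = 59

59


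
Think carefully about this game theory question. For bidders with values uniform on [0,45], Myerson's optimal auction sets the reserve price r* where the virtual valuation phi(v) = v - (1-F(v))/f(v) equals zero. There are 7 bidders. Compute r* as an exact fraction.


Step 1: For U[0,45], F(v) = v/45 and f(v) = 1/45
Step 2: phi(v) = v - (1 - v/45)/(1/45) = v - (45 - v) = 2v - 45
Step 3: Set phi(r*) = 0: 2r* - 45 = 0
Step 4: r* = 45/2 (the number of bidders n = 7 does not enter)

45/2


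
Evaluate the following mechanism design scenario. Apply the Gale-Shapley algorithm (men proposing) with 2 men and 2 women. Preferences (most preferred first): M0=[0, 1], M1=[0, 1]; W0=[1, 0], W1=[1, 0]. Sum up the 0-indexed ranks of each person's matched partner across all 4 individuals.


Step 1: Run Gale-Shapley (men propose, women hold best offer):
  M0 proposes to W0; she accepts
  M1 proposes to W0; she switches from M0
  M0 proposes to W1; she accepts
Step 2: Final matching: W0-M1, W1-M0
Step 3: 0-indexed ranks (man's rank of his match, then woman's): 0 + 0 + 1 + 1
Step 4: Total rank sum = 2

2
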